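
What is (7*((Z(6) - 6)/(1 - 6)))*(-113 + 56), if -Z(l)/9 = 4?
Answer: -16758/5 ≈ -3351.6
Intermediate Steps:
Z(l) = -36 (Z(l) = -9*4 = -36)
(7*((Z(6) - 6)/(1 - 6)))*(-113 + 56) = (7*((-36 - 6)/(1 - 6)))*(-113 + 56) = (7*(-42/(-5)))*(-57) = (7*(-42*(-1/5)))*(-57) = (7*(42/5))*(-57) = (294/5)*(-57) = -16758/5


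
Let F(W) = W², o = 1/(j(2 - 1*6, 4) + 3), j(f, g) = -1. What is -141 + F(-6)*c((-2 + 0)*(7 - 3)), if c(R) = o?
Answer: -123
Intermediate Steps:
o = ½ (o = 1/(-1 + 3) = 1/2 = ½ ≈ 0.50000)
c(R) = ½
-141 + F(-6)*c((-2 + 0)*(7 - 3)) = -141 + (-6)²*(½) = -141 + 36*(½) = -141 + 18 = -123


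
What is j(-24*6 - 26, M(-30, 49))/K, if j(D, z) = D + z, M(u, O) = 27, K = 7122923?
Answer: -143/7122923 ≈ -2.0076e-5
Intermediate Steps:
j(-24*6 - 26, M(-30, 49))/K = ((-24*6 - 26) + 27)/7122923 = ((-8*18 - 26) + 27)*(1/7122923) = ((-144 - 26) + 27)*(1/7122923) = (-170 + 27)*(1/7122923) = -143*1/7122923 = -143/7122923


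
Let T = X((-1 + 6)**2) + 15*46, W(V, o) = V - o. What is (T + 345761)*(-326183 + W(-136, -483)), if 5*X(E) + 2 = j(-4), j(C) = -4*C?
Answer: -564435601884/5 ≈ -1.1289e+11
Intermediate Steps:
X(E) = 14/5 (X(E) = -2/5 + (-4*(-4))/5 = -2/5 + (1/5)*16 = -2/5 + 16/5 = 14/5)
T = 3464/5 (T = 14/5 + 15*46 = 14/5 + 690 = 3464/5 ≈ 692.80)
(T + 345761)*(-326183 + W(-136, -483)) = (3464/5 + 345761)*(-326183 + (-136 - 1*(-483))) = 1732269*(-326183 + (-136 + 483))/5 = 1732269*(-326183 + 347)/5 = (1732269/5)*(-325836) = -564435601884/5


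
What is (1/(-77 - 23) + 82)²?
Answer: 67223601/10000 ≈ 6722.4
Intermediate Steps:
(1/(-77 - 23) + 82)² = (1/(-100) + 82)² = (-1/100 + 82)² = (8199/100)² = 67223601/10000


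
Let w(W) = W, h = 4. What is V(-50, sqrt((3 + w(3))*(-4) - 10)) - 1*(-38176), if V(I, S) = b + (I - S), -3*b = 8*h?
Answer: 114346/3 - I*sqrt(34) ≈ 38115.0 - 5.831*I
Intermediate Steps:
b = -32/3 (b = -8*4/3 = -1/3*32 = -32/3 ≈ -10.667)
V(I, S) = -32/3 + I - S (V(I, S) = -32/3 + (I - S) = -32/3 + I - S)
V(-50, sqrt((3 + w(3))*(-4) - 10)) - 1*(-38176) = (-32/3 - 50 - sqrt((3 + 3)*(-4) - 10)) - 1*(-38176) = (-32/3 - 50 - sqrt(6*(-4) - 10)) + 38176 = (-32/3 - 50 - sqrt(-24 - 10)) + 38176 = (-32/3 - 50 - sqrt(-34)) + 38176 = (-32/3 - 50 - I*sqrt(34)) + 38176 = (-182/3 - I*sqrt(34)) + 38176 = 114346/3 - I*sqrt(34)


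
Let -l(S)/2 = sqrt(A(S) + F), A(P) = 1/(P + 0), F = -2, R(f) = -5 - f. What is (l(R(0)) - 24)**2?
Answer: 2836/5 + 96*I*sqrt(55)/5 ≈ 567.2 + 142.39*I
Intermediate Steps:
A(P) = 1/P
l(S) = -2*sqrt(-2 + 1/S) (l(S) = -2*sqrt(1/S - 2) = -2*sqrt(-2 + 1/S))
(l(R(0)) - 24)**2 = (-2*sqrt(-2 + 1/(-5 - 1*0)) - 24)**2 = (-2*sqrt(-2 + 1/(-5 + 0)) - 24)**2 = (-2*sqrt(-2 + 1/(-5)) - 24)**2 = (-2*sqrt(-2 - 1/5) - 24)**2 = (-2*I*sqrt(55)/5 - 24)**2 = (-24 - 2*I*sqrt(55)/5)**2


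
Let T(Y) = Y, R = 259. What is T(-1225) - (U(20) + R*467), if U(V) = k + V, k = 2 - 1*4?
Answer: -122196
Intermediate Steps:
k = -2 (k = 2 - 4 = -2)
U(V) = -2 + V
T(-1225) - (U(20) + R*467) = -1225 - ((-2 + 20) + 259*467) = -1225 - (18 + 120953) = -1225 - 1*120971 = -1225 - 120971 = -122196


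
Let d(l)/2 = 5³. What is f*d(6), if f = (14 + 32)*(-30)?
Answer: -345000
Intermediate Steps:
d(l) = 250 (d(l) = 2*5³ = 2*125 = 250)
f = -1380 (f = 46*(-30) = -1380)
f*d(6) = -1380*250 = -345000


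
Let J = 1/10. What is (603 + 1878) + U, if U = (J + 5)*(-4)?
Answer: 12303/5 ≈ 2460.6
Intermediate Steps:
J = ⅒ (J = 1*(⅒) = ⅒ ≈ 0.10000)
U = -102/5 (U = (⅒ + 5)*(-4) = (51/10)*(-4) = -102/5 ≈ -20.400)
(603 + 1878) + U = (603 + 1878) - 102/5 = 2481 - 102/5 = 12303/5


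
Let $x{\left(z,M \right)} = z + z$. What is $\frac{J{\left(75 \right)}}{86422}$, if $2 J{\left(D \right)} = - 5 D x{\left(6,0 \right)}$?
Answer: $- \frac{1125}{43211} \approx -0.026035$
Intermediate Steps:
$x{\left(z,M \right)} = 2 z$
$J{\left(D \right)} = - 30 D$ ($J{\left(D \right)} = \frac{- 5 D 2 \cdot 6}{2} = \frac{- 5 D 12}{2} = \frac{\left(-60\right) D}{2} = - 30 D$)
$\frac{J{\left(75 \right)}}{86422} = \frac{\left(-30\right) 75}{86422} = \left(-2250\right) \frac{1}{86422} = - \frac{1125}{43211}$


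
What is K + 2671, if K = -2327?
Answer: 344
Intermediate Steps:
K + 2671 = -2327 + 2671 = 344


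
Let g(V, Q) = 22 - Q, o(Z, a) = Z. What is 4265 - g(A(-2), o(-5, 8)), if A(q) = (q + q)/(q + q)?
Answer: 4238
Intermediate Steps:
A(q) = 1 (A(q) = (2*q)/((2*q)) = (2*q)*(1/(2*q)) = 1)
4265 - g(A(-2), o(-5, 8)) = 4265 - (22 - 1*(-5)) = 4265 - (22 + 5) = 4265 - 1*27 = 4265 - 27 = 4238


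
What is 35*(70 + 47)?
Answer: 4095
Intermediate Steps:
35*(70 + 47) = 35*117 = 4095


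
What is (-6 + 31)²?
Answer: 625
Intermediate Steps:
(-6 + 31)² = 25² = 625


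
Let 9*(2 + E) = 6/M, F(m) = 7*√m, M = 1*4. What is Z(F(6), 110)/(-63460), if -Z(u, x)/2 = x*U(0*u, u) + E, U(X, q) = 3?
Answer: 1969/190380 ≈ 0.010342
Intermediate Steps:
M = 4
E = -11/6 (E = -2 + (6/4)/9 = -2 + (6*(¼))/9 = -2 + (⅑)*(3/2) = -2 + ⅙ = -11/6 ≈ -1.8333)
Z(u, x) = 11/3 - 6*x (Z(u, x) = -2*(x*3 - 11/6) = -2*(3*x - 11/6) = -2*(-11/6 + 3*x) = 11/3 - 6*x)
Z(F(6), 110)/(-63460) = (11/3 - 6*110)/(-63460) = (11/3 - 660)*(-1/63460) = -1969/3*(-1/63460) = 1969/190380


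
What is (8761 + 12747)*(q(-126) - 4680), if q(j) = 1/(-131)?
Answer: -13186146148/131 ≈ -1.0066e+8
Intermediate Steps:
q(j) = -1/131
(8761 + 12747)*(q(-126) - 4680) = (8761 + 12747)*(-1/131 - 4680) = 21508*(-613081/131) = -13186146148/131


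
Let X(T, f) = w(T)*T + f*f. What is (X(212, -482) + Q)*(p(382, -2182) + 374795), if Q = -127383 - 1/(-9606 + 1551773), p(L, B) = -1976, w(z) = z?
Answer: 86176254662318286/1542167 ≈ 5.5880e+10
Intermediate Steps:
X(T, f) = T² + f² (X(T, f) = T*T + f*f = T² + f²)
Q = -196445858962/1542167 (Q = -127383 - 1/1542167 = -196445858962/1542167 ≈ -1.2738e+5)
(X(212, -482) + Q)*(p(382, -2182) + 374795) = ((212² + (-482)²) - 196445858962/1542167)*(-1976 + 374795) = ((44944 + 232324) - 196445858962/1542167)*372819 = (277268 - 196445858962/1542167)*372819 = (231147700794/1542167)*372819 = 86176254662318286/1542167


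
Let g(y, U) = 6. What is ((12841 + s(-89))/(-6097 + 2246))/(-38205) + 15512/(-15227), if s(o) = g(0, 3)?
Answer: -2282045460691/2240309757285 ≈ -1.0186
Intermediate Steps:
s(o) = 6
((12841 + s(-89))/(-6097 + 2246))/(-38205) + 15512/(-15227) = ((12841 + 6)/(-6097 + 2246))/(-38205) + 15512/(-15227) = (12847/(-3851))*(-1/38205) + 15512*(-1/15227) = (12847*(-1/3851))*(-1/38205) - 15512/15227 = -12847/3851*(-1/38205) - 15512/15227 = 12847/147127455 - 15512/15227 = -2282045460691/2240309757285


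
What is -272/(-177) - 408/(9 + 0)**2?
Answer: -5576/1593 ≈ -3.5003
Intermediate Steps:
-272/(-177) - 408/(9 + 0)**2 = -272*(-1/177) - 408/(9**2) = 272/177 - 408/81 = 272/177 - 408*1/81 = 272/177 - 136/27 = -5576/1593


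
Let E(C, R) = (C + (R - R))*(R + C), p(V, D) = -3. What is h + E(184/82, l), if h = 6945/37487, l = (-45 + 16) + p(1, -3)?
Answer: -4195866335/63015647 ≈ -66.584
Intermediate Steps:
l = -32 (l = (-45 + 16) - 3 = -29 - 3 = -32)
E(C, R) = C*(C + R) (E(C, R) = (C + 0)*(C + R) = C*(C + R))
h = 6945/37487 (h = 6945*(1/37487) = 6945/37487 ≈ 0.18526)
h + E(184/82, l) = 6945/37487 + (184/82)*(184/82 - 32) = 6945/37487 + (184*(1/82))*(184*(1/82) - 32) = 6945/37487 + 92*(92/41 - 32)/41 = 6945/37487 + (92/41)*(-1220/41) = 6945/37487 - 112240/1681 = -4195866335/63015647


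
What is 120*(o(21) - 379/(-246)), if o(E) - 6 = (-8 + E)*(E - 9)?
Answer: 804620/41 ≈ 19625.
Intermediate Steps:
o(E) = 6 + (-9 + E)*(-8 + E) (o(E) = 6 + (-8 + E)*(E - 9) = 6 + (-8 + E)*(-9 + E) = 6 + (-9 + E)*(-8 + E))
120*(o(21) - 379/(-246)) = 120*((78 + 21**2 - 17*21) - 379/(-246)) = 120*((78 + 441 - 357) - 379*(-1/246)) = 120*(162 + 379/246) = 120*(40231/246) = 804620/41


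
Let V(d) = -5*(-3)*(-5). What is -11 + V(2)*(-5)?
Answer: 364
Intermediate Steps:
V(d) = -75 (V(d) = 15*(-5) = -75)
-11 + V(2)*(-5) = -11 - 75*(-5) = -11 + 375 = 364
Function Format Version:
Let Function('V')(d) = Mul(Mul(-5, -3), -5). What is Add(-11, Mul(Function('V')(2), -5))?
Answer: 364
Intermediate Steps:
Function('V')(d) = -75 (Function('V')(d) = Mul(15, -5) = -75)
Add(-11, Mul(Function('V')(2), -5)) = Add(-11, Mul(-75, -5)) = Add(-11, 375) = 364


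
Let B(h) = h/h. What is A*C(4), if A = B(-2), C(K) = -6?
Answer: -6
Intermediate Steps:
B(h) = 1
A = 1
A*C(4) = 1*(-6) = -6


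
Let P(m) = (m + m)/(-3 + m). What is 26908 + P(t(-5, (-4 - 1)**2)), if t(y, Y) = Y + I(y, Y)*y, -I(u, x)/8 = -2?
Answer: 780387/29 ≈ 26910.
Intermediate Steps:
I(u, x) = 16 (I(u, x) = -8*(-2) = 16)
t(y, Y) = Y + 16*y
P(m) = 2*m/(-3 + m) (P(m) = (2*m)/(-3 + m) = 2*m/(-3 + m))
26908 + P(t(-5, (-4 - 1)**2)) = 26908 + 2*((-4 - 1)**2 + 16*(-5))/(-3 + ((-4 - 1)**2 + 16*(-5))) = 26908 + 2*((-5)**2 - 80)/(-3 + ((-5)**2 - 80)) = 26908 + 2*(25 - 80)/(-3 + (25 - 80)) = 26908 + 2*(-55)/(-3 - 55) = 26908 + 2*(-55)/(-58) = 26908 + 2*(-55)*(-1/58) = 26908 + 55/29 = 780387/29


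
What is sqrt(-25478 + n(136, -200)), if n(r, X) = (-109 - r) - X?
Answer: I*sqrt(25523) ≈ 159.76*I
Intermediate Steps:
n(r, X) = -109 - X - r
sqrt(-25478 + n(136, -200)) = sqrt(-25478 + (-109 - 1*(-200) - 1*136)) = sqrt(-25478 + (-109 + 200 - 136)) = sqrt(-25478 - 45) = sqrt(-25523) = I*sqrt(25523)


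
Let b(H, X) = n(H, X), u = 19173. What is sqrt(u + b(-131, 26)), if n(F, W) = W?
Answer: sqrt(19199) ≈ 138.56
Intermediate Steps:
b(H, X) = X
sqrt(u + b(-131, 26)) = sqrt(19173 + 26) = sqrt(19199)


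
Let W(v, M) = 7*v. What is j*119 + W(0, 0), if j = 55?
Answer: 6545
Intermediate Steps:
j*119 + W(0, 0) = 55*119 + 7*0 = 6545 + 0 = 6545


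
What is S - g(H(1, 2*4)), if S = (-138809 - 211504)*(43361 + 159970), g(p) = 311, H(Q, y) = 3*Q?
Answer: -71229492914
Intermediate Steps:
S = -71229492603 (S = -350313*203331 = -71229492603)
S - g(H(1, 2*4)) = -71229492603 - 1*311 = -71229492603 - 311 = -71229492914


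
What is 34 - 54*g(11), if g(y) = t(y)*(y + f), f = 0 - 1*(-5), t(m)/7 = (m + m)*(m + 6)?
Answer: -2261918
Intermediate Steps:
t(m) = 14*m*(6 + m) (t(m) = 7*((m + m)*(m + 6)) = 7*((2*m)*(6 + m)) = 7*(2*m*(6 + m)) = 14*m*(6 + m))
f = 5 (f = 0 + 5 = 5)
g(y) = 14*y*(5 + y)*(6 + y) (g(y) = (14*y*(6 + y))*(y + 5) = (14*y*(6 + y))*(5 + y) = 14*y*(5 + y)*(6 + y))
34 - 54*g(11) = 34 - 756*11*(5 + 11)*(6 + 11) = 34 - 756*11*16*17 = 34 - 54*41888 = 34 - 2261952 = -2261918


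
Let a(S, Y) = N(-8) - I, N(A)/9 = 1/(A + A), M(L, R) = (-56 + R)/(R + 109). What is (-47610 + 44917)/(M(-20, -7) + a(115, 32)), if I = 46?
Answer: 732496/12833 ≈ 57.079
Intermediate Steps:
M(L, R) = (-56 + R)/(109 + R)
N(A) = 9/(2*A) (N(A) = 9/(A + A) = 9/((2*A)) = 9*(1/(2*A)) = 9/(2*A))
a(S, Y) = -745/16 (a(S, Y) = (9/2)/(-8) - 1*46 = (9/2)*(-1/8) - 46 = -9/16 - 46 = -745/16)
(-47610 + 44917)/(M(-20, -7) + a(115, 32)) = (-47610 + 44917)/((-56 - 7)/(109 - 7) - 745/16) = -2693/(-63/102 - 745/16) = -2693/((1/102)*(-63) - 745/16) = -2693/(-21/34 - 745/16) = -2693/(-12833/272) = -2693*(-272/12833) = 732496/12833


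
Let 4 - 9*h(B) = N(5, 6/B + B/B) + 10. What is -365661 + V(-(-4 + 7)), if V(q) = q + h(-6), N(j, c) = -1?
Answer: -3290981/9 ≈ -3.6566e+5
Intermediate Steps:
h(B) = -5/9 (h(B) = 4/9 - (-1 + 10)/9 = 4/9 - ⅑*9 = 4/9 - 1 = -5/9)
V(q) = -5/9 + q (V(q) = q - 5/9 = -5/9 + q)
-365661 + V(-(-4 + 7)) = -365661 + (-5/9 - (-4 + 7)) = -365661 + (-5/9 - 1*3) = -365661 + (-5/9 - 3) = -365661 - 32/9 = -3290981/9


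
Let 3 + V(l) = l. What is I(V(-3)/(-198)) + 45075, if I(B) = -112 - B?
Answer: 1483778/33 ≈ 44963.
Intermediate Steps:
V(l) = -3 + l
I(V(-3)/(-198)) + 45075 = (-112 - (-3 - 3)/(-198)) + 45075 = (-112 - (-6)*(-1)/198) + 45075 = (-112 - 1*1/33) + 45075 = (-112 - 1/33) + 45075 = -3697/33 + 45075 = 1483778/33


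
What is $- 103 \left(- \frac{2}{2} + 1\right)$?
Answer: $0$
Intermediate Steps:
$- 103 \left(- \frac{2}{2} + 1\right) = - 103 \left(\left(-2\right) \frac{1}{2} + 1\right) = - 103 \left(-1 + 1\right) = \left(-103\right) 0 = 0$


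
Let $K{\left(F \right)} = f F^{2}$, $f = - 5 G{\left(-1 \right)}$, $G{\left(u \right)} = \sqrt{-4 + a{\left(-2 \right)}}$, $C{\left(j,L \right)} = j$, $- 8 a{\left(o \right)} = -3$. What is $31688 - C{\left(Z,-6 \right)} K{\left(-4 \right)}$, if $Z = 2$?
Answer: $31688 + 40 i \sqrt{58} \approx 31688.0 + 304.63 i$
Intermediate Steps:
$a{\left(o \right)} = \frac{3}{8}$ ($a{\left(o \right)} = \left(- \frac{1}{8}\right) \left(-3\right) = \frac{3}{8}$)
$G{\left(u \right)} = \frac{i \sqrt{58}}{4}$ ($G{\left(u \right)} = \sqrt{-4 + \frac{3}{8}} = \sqrt{- \frac{29}{8}} = \frac{i \sqrt{58}}{4}$)
$f = - \frac{5 i \sqrt{58}}{4}$ ($f = - 5 \frac{i \sqrt{58}}{4} = - \frac{5 i \sqrt{58}}{4} \approx - 9.5197 i$)
$K{\left(F \right)} = - \frac{5 i \sqrt{58} F^{2}}{4}$ ($K{\left(F \right)} = - \frac{5 i \sqrt{58}}{4} F^{2} = - \frac{5 i \sqrt{58} F^{2}}{4}$)
$31688 - C{\left(Z,-6 \right)} K{\left(-4 \right)} = 31688 - 2 \left(- \frac{5 i \sqrt{58} \left(-4\right)^{2}}{4}\right) = 31688 - 2 \left(\left(- \frac{5}{4}\right) i \sqrt{58} \cdot 16\right) = 31688 - 2 \left(- 20 i \sqrt{58}\right) = 31688 - - 40 i \sqrt{58} = 31688 + 40 i \sqrt{58}$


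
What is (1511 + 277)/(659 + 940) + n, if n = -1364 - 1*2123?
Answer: -1857975/533 ≈ -3485.9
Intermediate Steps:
n = -3487 (n = -1364 - 2123 = -3487)
(1511 + 277)/(659 + 940) + n = (1511 + 277)/(659 + 940) - 3487 = 1788/1599 - 3487 = 1788*(1/1599) - 3487 = 596/533 - 3487 = -1857975/533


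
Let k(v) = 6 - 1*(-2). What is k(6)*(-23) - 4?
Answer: -188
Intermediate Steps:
k(v) = 8 (k(v) = 6 + 2 = 8)
k(6)*(-23) - 4 = 8*(-23) - 4 = -184 - 4 = -188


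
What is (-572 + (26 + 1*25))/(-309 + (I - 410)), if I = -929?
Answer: 521/1648 ≈ 0.31614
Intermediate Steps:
(-572 + (26 + 1*25))/(-309 + (I - 410)) = (-572 + (26 + 1*25))/(-309 + (-929 - 410)) = (-572 + (26 + 25))/(-309 - 1339) = (-572 + 51)/(-1648) = -521*(-1/1648) = 521/1648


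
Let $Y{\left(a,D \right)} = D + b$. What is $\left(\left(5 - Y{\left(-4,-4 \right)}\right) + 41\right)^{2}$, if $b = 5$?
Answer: $2025$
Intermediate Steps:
$Y{\left(a,D \right)} = 5 + D$ ($Y{\left(a,D \right)} = D + 5 = 5 + D$)
$\left(\left(5 - Y{\left(-4,-4 \right)}\right) + 41\right)^{2} = \left(\left(5 - \left(5 - 4\right)\right) + 41\right)^{2} = \left(\left(5 - 1\right) + 41\right)^{2} = \left(4 + 41\right)^{2} = 45^{2} = 2025$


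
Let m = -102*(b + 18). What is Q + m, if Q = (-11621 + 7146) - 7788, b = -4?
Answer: -13691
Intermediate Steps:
Q = -12263 (Q = -4475 - 7788 = -12263)
m = -1428 (m = -102*(-4 + 18) = -102*14 = -1428)
Q + m = -12263 - 1428 = -13691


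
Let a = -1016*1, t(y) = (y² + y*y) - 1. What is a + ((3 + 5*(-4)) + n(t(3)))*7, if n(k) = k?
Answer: -1016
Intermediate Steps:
t(y) = -1 + 2*y² (t(y) = (y² + y²) - 1 = 2*y² - 1 = -1 + 2*y²)
a = -1016
a + ((3 + 5*(-4)) + n(t(3)))*7 = -1016 + ((3 + 5*(-4)) + (-1 + 2*3²))*7 = -1016 + ((3 - 20) + (-1 + 2*9))*7 = -1016 + (-17 + (-1 + 18))*7 = -1016 + (-17 + 17)*7 = -1016 + 0*7 = -1016 + 0 = -1016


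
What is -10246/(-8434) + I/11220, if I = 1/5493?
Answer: 315737973797/259899866820 ≈ 1.2148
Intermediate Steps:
I = 1/5493 ≈ 0.00018205
-10246/(-8434) + I/11220 = -10246/(-8434) + (1/5493)/11220 = -10246*(-1/8434) + (1/5493)*(1/11220) = 5123/4217 + 1/61631460 = 315737973797/259899866820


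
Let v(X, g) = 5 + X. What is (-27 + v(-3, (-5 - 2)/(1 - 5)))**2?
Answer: 625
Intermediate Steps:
(-27 + v(-3, (-5 - 2)/(1 - 5)))**2 = (-27 + (5 - 3))**2 = (-27 + 2)**2 = (-25)**2 = 625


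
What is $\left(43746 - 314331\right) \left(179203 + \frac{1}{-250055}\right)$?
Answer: $- \frac{2425015573777188}{50011} \approx -4.849 \cdot 10^{10}$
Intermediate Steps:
$\left(43746 - 314331\right) \left(179203 + \frac{1}{-250055}\right) = - 270585 \left(179203 - \frac{1}{250055}\right) = \left(-270585\right) \frac{44810606164}{250055} = - \frac{2425015573777188}{50011}$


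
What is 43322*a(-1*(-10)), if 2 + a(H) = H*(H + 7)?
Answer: 7278096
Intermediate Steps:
a(H) = -2 + H*(7 + H) (a(H) = -2 + H*(H + 7) = -2 + H*(7 + H))
43322*a(-1*(-10)) = 43322*(-2 + (-1*(-10))**2 + 7*(-1*(-10))) = 43322*(-2 + 10**2 + 7*10) = 43322*(-2 + 100 + 70) = 43322*168 = 7278096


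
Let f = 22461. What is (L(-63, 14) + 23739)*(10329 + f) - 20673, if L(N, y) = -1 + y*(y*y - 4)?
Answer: 866487867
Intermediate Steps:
L(N, y) = -1 + y*(-4 + y²) (L(N, y) = -1 + y*(y² - 4) = -1 + y*(-4 + y²))
(L(-63, 14) + 23739)*(10329 + f) - 20673 = ((-1 + 14³ - 4*14) + 23739)*(10329 + 22461) - 20673 = ((-1 + 2744 - 56) + 23739)*32790 - 20673 = (2687 + 23739)*32790 - 20673 = 26426*32790 - 20673 = 866508540 - 20673 = 866487867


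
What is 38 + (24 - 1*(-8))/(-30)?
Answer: 554/15 ≈ 36.933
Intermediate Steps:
38 + (24 - 1*(-8))/(-30) = 38 - (24 + 8)/30 = 38 - 1/30*32 = 38 - 16/15 = 554/15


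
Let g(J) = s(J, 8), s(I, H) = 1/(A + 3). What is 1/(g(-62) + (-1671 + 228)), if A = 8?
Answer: -11/15872 ≈ -0.00069304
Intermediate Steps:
s(I, H) = 1/11 (s(I, H) = 1/(8 + 3) = 1/11)
g(J) = 1/11
1/(g(-62) + (-1671 + 228)) = 1/(1/11 + (-1671 + 228)) = 1/(1/11 - 1443) = 1/(-15872/11) = -11/15872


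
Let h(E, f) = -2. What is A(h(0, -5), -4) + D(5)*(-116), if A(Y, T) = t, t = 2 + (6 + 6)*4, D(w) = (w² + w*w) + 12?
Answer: -7142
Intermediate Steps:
D(w) = 12 + 2*w² (D(w) = (w² + w²) + 12 = 2*w² + 12 = 12 + 2*w²)
t = 50 (t = 2 + 12*4 = 2 + 48 = 50)
A(Y, T) = 50
A(h(0, -5), -4) + D(5)*(-116) = 50 + (12 + 2*5²)*(-116) = 50 + (12 + 2*25)*(-116) = 50 + (12 + 50)*(-116) = 50 + 62*(-116) = 50 - 7192 = -7142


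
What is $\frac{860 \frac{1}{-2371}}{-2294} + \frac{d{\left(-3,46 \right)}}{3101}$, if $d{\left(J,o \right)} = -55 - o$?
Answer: $- \frac{273339807}{8433284237} \approx -0.032412$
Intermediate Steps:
$\frac{860 \frac{1}{-2371}}{-2294} + \frac{d{\left(-3,46 \right)}}{3101} = \frac{860 \frac{1}{-2371}}{-2294} + \frac{-55 - 46}{3101} = 860 \left(- \frac{1}{2371}\right) \left(- \frac{1}{2294}\right) + \left(-55 - 46\right) \frac{1}{3101} = \left(- \frac{860}{2371}\right) \left(- \frac{1}{2294}\right) - \frac{101}{3101} = \frac{430}{2719537} - \frac{101}{3101} = - \frac{273339807}{8433284237}$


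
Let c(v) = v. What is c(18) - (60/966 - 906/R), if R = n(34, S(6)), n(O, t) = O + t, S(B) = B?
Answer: 130693/3220 ≈ 40.588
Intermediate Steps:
R = 40 (R = 34 + 6 = 40)
c(18) - (60/966 - 906/R) = 18 - (60/966 - 906/40) = 18 - (60*(1/966) - 906*1/40) = 18 - (10/161 - 453/20) = 18 - 1*(-72733/3220) = 18 + 72733/3220 = 130693/3220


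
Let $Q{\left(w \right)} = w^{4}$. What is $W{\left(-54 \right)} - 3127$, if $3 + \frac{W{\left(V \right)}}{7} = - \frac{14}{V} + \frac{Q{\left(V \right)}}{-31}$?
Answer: $- \frac{1609710941}{837} \approx -1.9232 \cdot 10^{6}$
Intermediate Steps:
$W{\left(V \right)} = -21 - \frac{98}{V} - \frac{7 V^{4}}{31}$ ($W{\left(V \right)} = -21 + 7 \left(- \frac{14}{V} + \frac{V^{4}}{-31}\right) = -21 + 7 \left(- \frac{14}{V} + V^{4} \left(- \frac{1}{31}\right)\right) = -21 + 7 \left(- \frac{14}{V} - \frac{V^{4}}{31}\right) = -21 - \left(\frac{98}{V} + \frac{7 V^{4}}{31}\right) = -21 - \frac{98}{V} - \frac{7 V^{4}}{31}$)
$W{\left(-54 \right)} - 3127 = \left(-21 - \frac{98}{-54} - \frac{7 \left(-54\right)^{4}}{31}\right) - 3127 = \left(-21 - - \frac{49}{27} - \frac{59521392}{31}\right) - 3127 = \left(-21 + \frac{49}{27} - \frac{59521392}{31}\right) - 3127 = - \frac{1607093642}{837} - 3127 = - \frac{1609710941}{837}$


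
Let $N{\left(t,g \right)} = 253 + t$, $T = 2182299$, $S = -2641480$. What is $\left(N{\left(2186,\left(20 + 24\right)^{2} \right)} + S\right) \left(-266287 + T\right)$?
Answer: $-5056434224492$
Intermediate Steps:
$\left(N{\left(2186,\left(20 + 24\right)^{2} \right)} + S\right) \left(-266287 + T\right) = \left(\left(253 + 2186\right) - 2641480\right) \left(-266287 + 2182299\right) = \left(2439 - 2641480\right) 1916012 = \left(-2639041\right) 1916012 = -5056434224492$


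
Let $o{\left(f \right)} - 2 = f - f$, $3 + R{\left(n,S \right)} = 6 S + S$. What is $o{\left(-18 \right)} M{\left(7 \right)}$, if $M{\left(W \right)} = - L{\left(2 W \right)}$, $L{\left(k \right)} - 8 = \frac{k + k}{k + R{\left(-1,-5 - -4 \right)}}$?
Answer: $-30$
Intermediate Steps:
$R{\left(n,S \right)} = -3 + 7 S$ ($R{\left(n,S \right)} = -3 + \left(6 S + S\right) = -3 + 7 S$)
$L{\left(k \right)} = 8 + \frac{2 k}{-10 + k}$ ($L{\left(k \right)} = 8 + \frac{k + k}{k + \left(-3 + 7 \left(-5 - -4\right)\right)} = 8 + \frac{2 k}{k + \left(-3 + 7 \left(-5 + 4\right)\right)} = 8 + \frac{2 k}{k + \left(-3 + 7 \left(-1\right)\right)} = 8 + \frac{2 k}{k - 10} = 8 + \frac{2 k}{-10 + k}$)
$o{\left(f \right)} = 2$ ($o{\left(f \right)} = 2 + \left(f - f\right) = 2 + 0 = 2$)
$M{\left(W \right)} = - \frac{10 \left(-8 + 2 W\right)}{-10 + 2 W}$
$o{\left(-18 \right)} M{\left(7 \right)} = 2 \frac{10 \left(4 - 7\right)}{-5 + 7} = 2 \frac{10 \left(4 - 7\right)}{2} = 2 \cdot 10 \cdot \frac{1}{2} \left(-3\right) = 2 \left(-15\right) = -30$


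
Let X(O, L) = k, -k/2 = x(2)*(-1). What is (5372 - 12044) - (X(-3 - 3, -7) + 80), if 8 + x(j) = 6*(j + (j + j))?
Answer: -6808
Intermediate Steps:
x(j) = -8 + 18*j (x(j) = -8 + 6*(j + (j + j)) = -8 + 6*(j + 2*j) = -8 + 6*(3*j) = -8 + 18*j)
k = 56 (k = -2*(-8 + 18*2)*(-1) = -2*(-8 + 36)*(-1) = -56*(-1) = -2*(-28) = 56)
X(O, L) = 56
(5372 - 12044) - (X(-3 - 3, -7) + 80) = (5372 - 12044) - (56 + 80) = -6672 - 1*136 = -6672 - 136 = -6808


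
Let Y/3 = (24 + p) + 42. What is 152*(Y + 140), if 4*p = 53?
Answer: 57418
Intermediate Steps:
p = 53/4 (p = (¼)*53 = 53/4 ≈ 13.250)
Y = 951/4 (Y = 3*((24 + 53/4) + 42) = 3*(149/4 + 42) = 3*(317/4) = 951/4 ≈ 237.75)
152*(Y + 140) = 152*(951/4 + 140) = 152*(1511/4) = 57418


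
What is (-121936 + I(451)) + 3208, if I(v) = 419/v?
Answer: -53545909/451 ≈ -1.1873e+5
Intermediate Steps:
(-121936 + I(451)) + 3208 = (-121936 + 419/451) + 3208 = -54992717/451 + 3208 = -53545909/451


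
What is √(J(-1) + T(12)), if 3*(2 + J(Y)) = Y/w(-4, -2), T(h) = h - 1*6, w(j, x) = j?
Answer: 7*√3/6 ≈ 2.0207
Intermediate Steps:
T(h) = -6 + h (T(h) = h - 6 = -6 + h)
J(Y) = -2 - Y/12 (J(Y) = -2 + (Y/(-4))/3 = -2 + (Y*(-¼))/3 = -2 + (-Y/4)/3 = -2 - Y/12)
√(J(-1) + T(12)) = √((-2 - 1/12*(-1)) + (-6 + 12)) = √((-2 + 1/12) + 6) = √(-23/12 + 6) = √(49/12) = 7*√3/6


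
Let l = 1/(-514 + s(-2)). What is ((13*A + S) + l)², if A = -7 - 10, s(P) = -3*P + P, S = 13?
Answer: 11253178561/260100 ≈ 43265.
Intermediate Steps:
s(P) = -2*P
A = -17
l = -1/510 (l = 1/(-514 - 2*(-2)) = 1/(-514 + 4) = 1/(-510) = -1/510 ≈ -0.0019608)
((13*A + S) + l)² = ((13*(-17) + 13) - 1/510)² = ((-221 + 13) - 1/510)² = (-208 - 1/510)² = (-106081/510)² = 11253178561/260100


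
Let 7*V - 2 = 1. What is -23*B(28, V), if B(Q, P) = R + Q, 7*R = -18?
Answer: -4094/7 ≈ -584.86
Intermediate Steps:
R = -18/7 (R = (⅐)*(-18) = -18/7 ≈ -2.5714)
V = 3/7 (V = 2/7 + (⅐)*1 = 2/7 + ⅐ = 3/7 ≈ 0.42857)
B(Q, P) = -18/7 + Q
-23*B(28, V) = -23*(-18/7 + 28) = -23*178/7 = -4094/7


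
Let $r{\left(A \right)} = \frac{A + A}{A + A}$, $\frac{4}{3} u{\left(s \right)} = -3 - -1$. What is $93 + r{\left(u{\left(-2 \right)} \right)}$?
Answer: $94$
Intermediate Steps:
$u{\left(s \right)} = - \frac{3}{2}$ ($u{\left(s \right)} = \frac{3 \left(-3 - -1\right)}{4} = \frac{3 \left(-3 + 1\right)}{4} = \frac{3}{4} \left(-2\right) = - \frac{3}{2}$)
$r{\left(A \right)} = 1$ ($r{\left(A \right)} = \frac{2 A}{2 A} = 2 A \frac{1}{2 A} = 1$)
$93 + r{\left(u{\left(-2 \right)} \right)} = 93 + 1 = 94$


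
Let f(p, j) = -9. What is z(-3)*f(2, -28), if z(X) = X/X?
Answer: -9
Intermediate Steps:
z(X) = 1
z(-3)*f(2, -28) = 1*(-9) = -9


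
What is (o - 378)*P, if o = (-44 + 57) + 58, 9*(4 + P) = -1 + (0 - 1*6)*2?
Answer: 15043/9 ≈ 1671.4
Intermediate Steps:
P = -49/9 (P = -4 + (-1 + (0 - 1*6)*2)/9 = -4 + (-1 + (0 - 6)*2)/9 = -4 + (-1 - 6*2)/9 = -4 + (-1 - 12)/9 = -4 + (⅑)*(-13) = -4 - 13/9 = -49/9 ≈ -5.4444)
o = 71 (o = 13 + 58 = 71)
(o - 378)*P = (71 - 378)*(-49/9) = -307*(-49/9) = 15043/9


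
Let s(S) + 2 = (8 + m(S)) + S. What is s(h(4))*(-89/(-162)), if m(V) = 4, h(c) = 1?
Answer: 979/162 ≈ 6.0432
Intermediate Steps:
s(S) = 10 + S (s(S) = -2 + ((8 + 4) + S) = -2 + (12 + S) = 10 + S)
s(h(4))*(-89/(-162)) = (10 + 1)*(-89/(-162)) = 11*(-89*(-1/162)) = 11*(89/162) = 979/162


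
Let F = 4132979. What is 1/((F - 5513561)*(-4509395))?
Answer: 1/6225589567890 ≈ 1.6063e-13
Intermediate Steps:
1/((F - 5513561)*(-4509395)) = 1/((4132979 - 5513561)*(-4509395)) = -1/4509395/(-1380582) = -1/1380582*(-1/4509395) = 1/6225589567890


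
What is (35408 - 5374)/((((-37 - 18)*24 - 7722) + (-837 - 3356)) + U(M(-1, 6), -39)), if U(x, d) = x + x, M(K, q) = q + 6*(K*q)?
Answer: -30034/13295 ≈ -2.2590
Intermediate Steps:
M(K, q) = q + 6*K*q
U(x, d) = 2*x
(35408 - 5374)/((((-37 - 18)*24 - 7722) + (-837 - 3356)) + U(M(-1, 6), -39)) = (35408 - 5374)/((((-37 - 18)*24 - 7722) + (-837 - 3356)) + 2*(6*(1 + 6*(-1)))) = 30034/(((-55*24 - 7722) - 4193) + 2*(6*(1 - 6))) = 30034/(((-1320 - 7722) - 4193) + 2*(6*(-5))) = 30034/((-9042 - 4193) + 2*(-30)) = 30034/(-13235 - 60) = 30034/(-13295) = 30034*(-1/13295) = -30034/13295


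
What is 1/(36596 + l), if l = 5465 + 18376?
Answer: 1/60437 ≈ 1.6546e-5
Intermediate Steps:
l = 23841
1/(36596 + l) = 1/(36596 + 23841) = 1/60437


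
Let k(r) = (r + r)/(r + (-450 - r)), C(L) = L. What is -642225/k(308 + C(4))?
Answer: 48166875/104 ≈ 4.6314e+5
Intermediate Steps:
k(r) = -r/225 (k(r) = (2*r)/(-450) = (2*r)*(-1/450) = -r/225)
-642225/k(308 + C(4)) = -642225*(-225/(308 + 4)) = -642225/((-1/225*312)) = -642225/(-104/75) = -642225*(-75/104) = 48166875/104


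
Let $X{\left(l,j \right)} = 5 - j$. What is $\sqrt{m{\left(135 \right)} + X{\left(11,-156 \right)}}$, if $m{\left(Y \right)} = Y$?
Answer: $2 \sqrt{74} \approx 17.205$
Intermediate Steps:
$\sqrt{m{\left(135 \right)} + X{\left(11,-156 \right)}} = \sqrt{135 + \left(5 - -156\right)} = \sqrt{135 + \left(5 + 156\right)} = \sqrt{135 + 161} = \sqrt{296} = 2 \sqrt{74}$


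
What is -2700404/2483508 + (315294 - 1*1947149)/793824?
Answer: -172121401451/54763007072 ≈ -3.1430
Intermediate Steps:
-2700404/2483508 + (315294 - 1*1947149)/793824 = -2700404*1/2483508 + (315294 - 1947149)*(1/793824) = -675101/620877 - 1631855*1/793824 = -675101/620877 - 1631855/793824 = -172121401451/54763007072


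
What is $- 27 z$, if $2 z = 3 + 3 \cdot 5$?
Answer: $-243$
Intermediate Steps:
$z = 9$ ($z = \frac{3 + 3 \cdot 5}{2} = \frac{3 + 15}{2} = \frac{1}{2} \cdot 18 = 9$)
$- 27 z = \left(-27\right) 9 = -243$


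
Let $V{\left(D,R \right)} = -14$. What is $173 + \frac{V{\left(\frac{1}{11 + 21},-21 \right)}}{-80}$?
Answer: $\frac{6927}{40} \approx 173.18$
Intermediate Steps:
$173 + \frac{V{\left(\frac{1}{11 + 21},-21 \right)}}{-80} = 173 - \frac{14}{-80} = 173 - - \frac{7}{40} = 173 + \frac{7}{40} = \frac{6927}{40}$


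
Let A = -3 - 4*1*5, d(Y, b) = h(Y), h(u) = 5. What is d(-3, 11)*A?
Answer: -115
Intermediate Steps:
d(Y, b) = 5
A = -23 (A = -3 - 4*5 = -3 - 20 = -23)
d(-3, 11)*A = 5*(-23) = -115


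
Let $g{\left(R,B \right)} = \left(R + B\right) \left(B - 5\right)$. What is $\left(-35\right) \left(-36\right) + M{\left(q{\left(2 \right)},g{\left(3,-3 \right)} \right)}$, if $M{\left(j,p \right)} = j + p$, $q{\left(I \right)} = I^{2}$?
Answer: $1264$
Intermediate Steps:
$g{\left(R,B \right)} = \left(-5 + B\right) \left(B + R\right)$ ($g{\left(R,B \right)} = \left(B + R\right) \left(-5 + B\right) = \left(-5 + B\right) \left(B + R\right)$)
$\left(-35\right) \left(-36\right) + M{\left(q{\left(2 \right)},g{\left(3,-3 \right)} \right)} = \left(-35\right) \left(-36\right) + \left(2^{2} - \left(9 - 9\right)\right) = 1260 + \left(4 + \left(9 + 15 - 15 - 9\right)\right) = 1260 + \left(4 + 0\right) = 1260 + 4 = 1264$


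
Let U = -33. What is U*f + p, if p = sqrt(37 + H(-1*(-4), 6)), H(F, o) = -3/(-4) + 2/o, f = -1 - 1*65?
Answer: 2178 + sqrt(1371)/6 ≈ 2184.2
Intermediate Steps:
f = -66 (f = -1 - 65 = -66)
H(F, o) = 3/4 + 2/o (H(F, o) = -3*(-1/4) + 2/o = 3/4 + 2/o)
p = sqrt(1371)/6 (p = sqrt(37 + (3/4 + 2/6)) = sqrt(37 + (3/4 + 2*(1/6))) = sqrt(37 + (3/4 + 1/3)) = sqrt(37 + 13/12) = sqrt(457/12) = sqrt(1371)/6 ≈ 6.1712)
U*f + p = -33*(-66) + sqrt(1371)/6 = 2178 + sqrt(1371)/6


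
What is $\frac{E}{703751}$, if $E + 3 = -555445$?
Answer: $- \frac{555448}{703751} \approx -0.78927$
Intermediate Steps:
$E = -555448$ ($E = -3 - 555445 = -555448$)
$\frac{E}{703751} = - \frac{555448}{703751}$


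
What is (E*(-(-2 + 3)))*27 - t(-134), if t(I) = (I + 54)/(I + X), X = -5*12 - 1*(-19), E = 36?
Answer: -34036/35 ≈ -972.46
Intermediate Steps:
X = -41 (X = -60 + 19 = -41)
t(I) = (54 + I)/(-41 + I) (t(I) = (I + 54)/(I - 41) = (54 + I)/(-41 + I))
(E*(-(-2 + 3)))*27 - t(-134) = (36*(-(-2 + 3)))*27 - (54 - 134)/(-41 - 134) = (36*(-1*1))*27 - (-80)/(-175) = (36*(-1))*27 - (-1)*(-80)/175 = -36*27 - 1*16/35 = -972 - 16/35 = -34036/35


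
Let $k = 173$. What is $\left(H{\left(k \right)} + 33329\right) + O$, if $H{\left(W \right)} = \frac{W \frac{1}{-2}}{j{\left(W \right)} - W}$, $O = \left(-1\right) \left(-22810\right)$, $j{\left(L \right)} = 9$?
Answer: $\frac{18413765}{328} \approx 56140.0$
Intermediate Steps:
$O = 22810$
$H{\left(W \right)} = - \frac{W}{2 \left(9 - W\right)}$ ($H{\left(W \right)} = \frac{W \frac{1}{-2}}{9 - W} = \frac{W \left(- \frac{1}{2}\right)}{9 - W} = \frac{\left(- \frac{1}{2}\right) W}{9 - W} = - \frac{W}{2 \left(9 - W\right)}$)
$\left(H{\left(k \right)} + 33329\right) + O = \left(\frac{1}{2} \cdot 173 \frac{1}{-9 + 173} + 33329\right) + 22810 = \left(\frac{1}{2} \cdot 173 \cdot \frac{1}{164} + 33329\right) + 22810 = \left(\frac{173}{328} + 33329\right) + 22810 = \frac{10932085}{328} + 22810 = \frac{18413765}{328}$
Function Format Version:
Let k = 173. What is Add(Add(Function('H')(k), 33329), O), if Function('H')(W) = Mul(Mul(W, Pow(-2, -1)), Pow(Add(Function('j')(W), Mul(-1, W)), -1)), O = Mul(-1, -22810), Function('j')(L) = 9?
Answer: Rational(18413765, 328) ≈ 56140.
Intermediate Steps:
O = 22810
Function('H')(W) = Mul(Rational(-1, 2), W, Pow(Add(9, Mul(-1, W)), -1)) (Function('H')(W) = Mul(Mul(W, Pow(-2, -1)), Pow(Add(9, Mul(-1, W)), -1)) = Mul(Mul(W, Rational(-1, 2)), Pow(Add(9, Mul(-1, W)), -1)) = Mul(Mul(Rational(-1, 2), W), Pow(Add(9, Mul(-1, W)), -1)) = Mul(Rational(-1, 2), W, Pow(Add(9, Mul(-1, W)), -1)))
Add(Add(Function('H')(k), 33329), O) = Add(Add(Mul(Rational(1, 2), 173, Pow(Add(-9, 173), -1)), 33329), 22810) = Add(Add(Mul(Rational(1, 2), 173, Pow(164, -1)), 33329), 22810) = Add(Add(Mul(Rational(1, 2), 173, Rational(1, 164)), 33329), 22810) = Add(Add(Rational(173, 328), 33329), 22810) = Add(Rational(10932085, 328), 22810) = Rational(18413765, 328)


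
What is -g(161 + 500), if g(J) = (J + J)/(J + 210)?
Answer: -1322/871 ≈ -1.5178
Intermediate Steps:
g(J) = 2*J/(210 + J) (g(J) = (2*J)/(210 + J) = 2*J/(210 + J))
-g(161 + 500) = -2*(161 + 500)/(210 + (161 + 500)) = -2*661/(210 + 661) = -2*661/871 = -1*1322/871 = -1322/871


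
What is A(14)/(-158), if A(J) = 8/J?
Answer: -2/553 ≈ -0.0036166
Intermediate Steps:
A(14)/(-158) = (8/14)/(-158) = (8*(1/14))*(-1/158) = (4/7)*(-1/158) = -2/553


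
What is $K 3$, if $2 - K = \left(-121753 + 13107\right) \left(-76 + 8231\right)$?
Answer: $2658024396$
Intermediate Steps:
$K = 886008132$ ($K = 2 - \left(-121753 + 13107\right) \left(-76 + 8231\right) = 2 - \left(-108646\right) 8155 = 2 - -886008130 = 2 + 886008130 = 886008132$)
$K 3 = 886008132 \cdot 3 = 2658024396$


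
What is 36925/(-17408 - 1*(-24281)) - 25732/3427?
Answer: -50314061/23553771 ≈ -2.1361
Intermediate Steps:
36925/(-17408 - 1*(-24281)) - 25732/3427 = 36925/(-17408 + 24281) - 25732*1/3427 = 36925/6873 - 25732/3427 = -50314061/23553771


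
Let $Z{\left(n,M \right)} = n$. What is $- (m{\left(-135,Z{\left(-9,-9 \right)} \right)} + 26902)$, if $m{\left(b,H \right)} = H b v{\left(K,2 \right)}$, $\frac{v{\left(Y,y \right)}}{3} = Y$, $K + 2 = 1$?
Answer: $-23257$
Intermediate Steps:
$K = -1$ ($K = -2 + 1 = -1$)
$v{\left(Y,y \right)} = 3 Y$
$m{\left(b,H \right)} = - 3 H b$ ($m{\left(b,H \right)} = H b 3 \left(-1\right) = H b \left(-3\right) = - 3 H b$)
$- (m{\left(-135,Z{\left(-9,-9 \right)} \right)} + 26902) = - (\left(-3\right) \left(-9\right) \left(-135\right) + 26902) = - (-3645 + 26902) = \left(-1\right) 23257 = -23257$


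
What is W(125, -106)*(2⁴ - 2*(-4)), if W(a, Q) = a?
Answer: 3000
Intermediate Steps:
W(125, -106)*(2⁴ - 2*(-4)) = 125*(2⁴ - 2*(-4)) = 125*(16 + 8) = 125*24 = 3000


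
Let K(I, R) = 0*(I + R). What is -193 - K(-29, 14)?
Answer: -193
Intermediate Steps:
K(I, R) = 0
-193 - K(-29, 14) = -193 - 1*0 = -193 + 0 = -193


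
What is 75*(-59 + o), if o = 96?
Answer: 2775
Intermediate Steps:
75*(-59 + o) = 75*(-59 + 96) = 75*37 = 2775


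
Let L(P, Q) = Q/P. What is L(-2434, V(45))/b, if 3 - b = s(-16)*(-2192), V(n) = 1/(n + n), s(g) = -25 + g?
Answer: 1/19686703140 ≈ 5.0796e-11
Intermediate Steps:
V(n) = 1/(2*n)
b = -89869 (b = 3 - (-25 - 16)*(-2192) = 3 - (-41)*(-2192) = 3 - 1*89872 = 3 - 89872 = -89869)
L(-2434, V(45))/b = (((½)/45)/(-2434))/(-89869) = (((½)*(1/45))*(-1/2434))*(-1/89869) = ((1/90)*(-1/2434))*(-1/89869) = -1/219060*(-1/89869) = 1/19686703140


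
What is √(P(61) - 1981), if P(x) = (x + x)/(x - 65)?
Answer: 3*I*√894/2 ≈ 44.85*I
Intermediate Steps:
P(x) = 2*x/(-65 + x) (P(x) = (2*x)/(-65 + x) = 2*x/(-65 + x))
√(P(61) - 1981) = √(2*61/(-65 + 61) - 1981) = √(2*61/(-4) - 1981) = √(2*61*(-¼) - 1981) = √(-61/2 - 1981) = √(-4023/2) = 3*I*√894/2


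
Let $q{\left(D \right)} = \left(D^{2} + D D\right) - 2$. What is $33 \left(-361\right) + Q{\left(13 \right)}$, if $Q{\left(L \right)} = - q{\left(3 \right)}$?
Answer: $-11929$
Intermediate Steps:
$q{\left(D \right)} = -2 + 2 D^{2}$ ($q{\left(D \right)} = \left(D^{2} + D^{2}\right) - 2 = 2 D^{2} - 2 = -2 + 2 D^{2}$)
$Q{\left(L \right)} = -16$ ($Q{\left(L \right)} = - (-2 + 2 \cdot 3^{2}) = - (-2 + 2 \cdot 9) = - (-2 + 18) = \left(-1\right) 16 = -16$)
$33 \left(-361\right) + Q{\left(13 \right)} = 33 \left(-361\right) - 16 = -11913 - 16 = -11929$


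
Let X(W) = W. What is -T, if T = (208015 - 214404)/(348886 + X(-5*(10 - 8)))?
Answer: 6389/348876 ≈ 0.018313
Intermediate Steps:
T = -6389/348876 (T = (208015 - 214404)/(348886 - 5*(10 - 8)) = -6389/(348886 - 5*2) = -6389/(348886 - 10) = -6389/348876 ≈ -0.018313)
-T = -1*(-6389/348876) = 6389/348876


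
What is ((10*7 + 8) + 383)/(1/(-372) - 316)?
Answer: -171492/117553 ≈ -1.4588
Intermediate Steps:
((10*7 + 8) + 383)/(1/(-372) - 316) = ((70 + 8) + 383)/(-1/372 - 316) = (78 + 383)/(-117553/372) = 461*(-372/117553) = -171492/117553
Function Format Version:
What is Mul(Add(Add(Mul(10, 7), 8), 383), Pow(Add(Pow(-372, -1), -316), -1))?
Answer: Rational(-171492, 117553) ≈ -1.4588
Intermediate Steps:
Mul(Add(Add(Mul(10, 7), 8), 383), Pow(Add(Pow(-372, -1), -316), -1)) = Mul(Add(Add(70, 8), 383), Pow(Add(Rational(-1, 372), -316), -1)) = Mul(Add(78, 383), Pow(Rational(-117553, 372), -1)) = Mul(461, Rational(-372, 117553)) = Rational(-171492, 117553)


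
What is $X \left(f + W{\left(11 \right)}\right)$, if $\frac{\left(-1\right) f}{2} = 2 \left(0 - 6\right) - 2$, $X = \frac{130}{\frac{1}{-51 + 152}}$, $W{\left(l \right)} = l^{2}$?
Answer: $1956370$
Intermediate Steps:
$X = 13130$ ($X = \frac{130}{\frac{1}{101}} = 130 \frac{1}{\frac{1}{101}} = 130 \cdot 101 = 13130$)
$f = 28$ ($f = - 2 \left(2 \left(0 - 6\right) - 2\right) = - 2 \left(2 \left(-6\right) - 2\right) = - 2 \left(-12 - 2\right) = \left(-2\right) \left(-14\right) = 28$)
$X \left(f + W{\left(11 \right)}\right) = 13130 \left(28 + 11^{2}\right) = 13130 \left(28 + 121\right) = 13130 \cdot 149 = 1956370$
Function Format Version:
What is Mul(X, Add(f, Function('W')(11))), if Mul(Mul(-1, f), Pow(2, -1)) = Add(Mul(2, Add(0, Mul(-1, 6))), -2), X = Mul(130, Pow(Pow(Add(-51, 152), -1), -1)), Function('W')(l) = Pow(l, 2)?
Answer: 1956370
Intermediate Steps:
X = 13130 (X = Mul(130, Pow(Pow(101, -1), -1)) = Mul(130, Pow(Rational(1, 101), -1)) = Mul(130, 101) = 13130)
f = 28 (f = Mul(-2, Add(Mul(2, Add(0, Mul(-1, 6))), -2)) = Mul(-2, Add(Mul(2, Add(0, -6)), -2)) = Mul(-2, Add(Mul(2, -6), -2)) = Mul(-2, Add(-12, -2)) = Mul(-2, -14) = 28)
Mul(X, Add(f, Function('W')(11))) = Mul(13130, Add(28, Pow(11, 2))) = Mul(13130, Add(28, 121)) = Mul(13130, 149) = 1956370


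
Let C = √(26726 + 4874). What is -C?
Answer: -20*√79 ≈ -177.76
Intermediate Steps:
C = 20*√79 (C = √31600 = 20*√79 ≈ 177.76)
-C = -20*√79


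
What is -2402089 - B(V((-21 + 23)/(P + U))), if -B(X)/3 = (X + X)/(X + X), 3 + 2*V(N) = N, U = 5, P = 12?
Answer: -2402086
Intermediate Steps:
V(N) = -3/2 + N/2
B(X) = -3 (B(X) = -3*(X + X)/(X + X) = -3*2*X/(2*X) = -3*2*X*1/(2*X) = -3*1 = -3)
-2402089 - B(V((-21 + 23)/(P + U))) = -2402089 - 1*(-3) = -2402089 + 3 = -2402086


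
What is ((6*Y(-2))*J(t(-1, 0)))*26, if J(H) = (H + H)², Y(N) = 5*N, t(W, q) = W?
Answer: -6240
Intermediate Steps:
J(H) = 4*H² (J(H) = (2*H)² = 4*H²)
((6*Y(-2))*J(t(-1, 0)))*26 = ((6*(5*(-2)))*(4*(-1)²))*26 = ((6*(-10))*(4*1))*26 = -60*4*26 = -240*26 = -6240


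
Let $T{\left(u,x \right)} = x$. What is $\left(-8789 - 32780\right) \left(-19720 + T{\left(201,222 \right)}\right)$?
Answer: $810512362$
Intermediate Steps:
$\left(-8789 - 32780\right) \left(-19720 + T{\left(201,222 \right)}\right) = \left(-8789 - 32780\right) \left(-19720 + 222\right) = \left(-41569\right) \left(-19498\right) = 810512362$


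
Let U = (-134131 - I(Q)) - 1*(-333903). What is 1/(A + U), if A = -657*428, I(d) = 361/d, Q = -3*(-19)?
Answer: -3/244291 ≈ -1.2280e-5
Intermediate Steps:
Q = 57
U = 599297/3 (U = (-134131 - 361/57) - 1*(-333903) = (-134131 - 361/57) + 333903 = (-134131 - 1*19/3) + 333903 = (-134131 - 19/3) + 333903 = -402412/3 + 333903 = 599297/3 ≈ 1.9977e+5)
A = -281196
1/(A + U) = 1/(-281196 + 599297/3) = 1/(-244291/3) = -3/244291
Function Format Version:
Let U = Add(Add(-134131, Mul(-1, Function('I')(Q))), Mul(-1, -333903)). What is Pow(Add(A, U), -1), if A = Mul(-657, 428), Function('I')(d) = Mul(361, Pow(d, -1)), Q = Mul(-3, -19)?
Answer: Rational(-3, 244291) ≈ -1.2280e-5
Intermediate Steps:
Q = 57
U = Rational(599297, 3) (U = Add(Add(-134131, Mul(-1, Mul(361, Pow(57, -1)))), Mul(-1, -333903)) = Add(Add(-134131, Mul(-1, Mul(361, Rational(1, 57)))), 333903) = Add(Add(-134131, Mul(-1, Rational(19, 3))), 333903) = Add(Add(-134131, Rational(-19, 3)), 333903) = Add(Rational(-402412, 3), 333903) = Rational(599297, 3) ≈ 1.9977e+5)
A = -281196
Pow(Add(A, U), -1) = Pow(Add(-281196, Rational(599297, 3)), -1) = Pow(Rational(-244291, 3), -1) = Rational(-3, 244291)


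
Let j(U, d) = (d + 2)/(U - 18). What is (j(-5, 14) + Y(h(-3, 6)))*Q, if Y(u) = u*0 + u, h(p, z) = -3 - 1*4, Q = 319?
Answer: -56463/23 ≈ -2454.9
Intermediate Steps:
j(U, d) = (2 + d)/(-18 + U)
h(p, z) = -7 (h(p, z) = -3 - 4 = -7)
Y(u) = u (Y(u) = 0 + u = u)
(j(-5, 14) + Y(h(-3, 6)))*Q = ((2 + 14)/(-18 - 5) - 7)*319 = (16/(-23) - 7)*319 = (-1/23*16 - 7)*319 = (-16/23 - 7)*319 = -177/23*319 = -56463/23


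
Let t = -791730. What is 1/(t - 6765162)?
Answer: -1/7556892 ≈ -1.3233e-7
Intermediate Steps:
1/(t - 6765162) = 1/(-791730 - 6765162) = 1/(-7556892) = -1/7556892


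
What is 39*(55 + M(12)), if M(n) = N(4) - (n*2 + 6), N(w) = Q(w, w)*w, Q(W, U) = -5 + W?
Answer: 819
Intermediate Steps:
N(w) = w*(-5 + w) (N(w) = (-5 + w)*w = w*(-5 + w))
M(n) = -10 - 2*n (M(n) = 4*(-5 + 4) - (n*2 + 6) = 4*(-1) - (2*n + 6) = -4 - (6 + 2*n) = -4 + (-6 - 2*n) = -10 - 2*n)
39*(55 + M(12)) = 39*(55 + (-10 - 2*12)) = 39*(55 + (-10 - 24)) = 39*(55 - 34) = 39*21 = 819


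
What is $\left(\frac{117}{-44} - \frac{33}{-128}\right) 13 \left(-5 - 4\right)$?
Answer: $\frac{395577}{1408} \approx 280.95$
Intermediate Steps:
$\left(\frac{117}{-44} - \frac{33}{-128}\right) 13 \left(-5 - 4\right) = \left(117 \left(- \frac{1}{44}\right) - - \frac{33}{128}\right) 13 \left(-5 - 4\right) = \left(- \frac{117}{44} + \frac{33}{128}\right) 13 \left(-9\right) = \left(- \frac{3381}{1408}\right) \left(-117\right) = \frac{395577}{1408}$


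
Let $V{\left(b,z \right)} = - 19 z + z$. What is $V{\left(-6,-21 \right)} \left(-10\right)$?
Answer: $-3780$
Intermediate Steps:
$V{\left(b,z \right)} = - 18 z$
$V{\left(-6,-21 \right)} \left(-10\right) = \left(-18\right) \left(-21\right) \left(-10\right) = 378 \left(-10\right) = -3780$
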